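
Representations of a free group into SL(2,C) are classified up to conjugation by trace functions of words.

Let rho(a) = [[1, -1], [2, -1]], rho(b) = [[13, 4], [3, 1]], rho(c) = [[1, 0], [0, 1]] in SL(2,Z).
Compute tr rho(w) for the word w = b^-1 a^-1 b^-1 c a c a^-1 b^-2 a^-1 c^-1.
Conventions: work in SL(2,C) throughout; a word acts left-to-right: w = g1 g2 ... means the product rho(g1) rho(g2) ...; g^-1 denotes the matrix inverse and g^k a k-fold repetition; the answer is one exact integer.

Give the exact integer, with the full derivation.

56161

rho(b^-1) = [[1, -4], [-3, 13]]
... * rho(a^-1) = [[-1, 1], [-2, 1]]  ->  [[7, -3], [-23, 10]]
... * rho(b^-1) = [[1, -4], [-3, 13]]  ->  [[16, -67], [-53, 222]]
... * rho(c) = [[1, 0], [0, 1]]  ->  [[16, -67], [-53, 222]]
... * rho(a) = [[1, -1], [2, -1]]  ->  [[-118, 51], [391, -169]]
... * rho(c) = [[1, 0], [0, 1]]  ->  [[-118, 51], [391, -169]]
... * rho(a^-1) = [[-1, 1], [-2, 1]]  ->  [[16, -67], [-53, 222]]
... * rho(b^-1) = [[1, -4], [-3, 13]]  ->  [[217, -935], [-719, 3098]]
... * rho(b^-1) = [[1, -4], [-3, 13]]  ->  [[3022, -13023], [-10013, 43150]]
... * rho(a^-1) = [[-1, 1], [-2, 1]]  ->  [[23024, -10001], [-76287, 33137]]
... * rho(c^-1) = [[1, 0], [0, 1]]  ->  [[23024, -10001], [-76287, 33137]]
tr = 23024 + 33137 = 56161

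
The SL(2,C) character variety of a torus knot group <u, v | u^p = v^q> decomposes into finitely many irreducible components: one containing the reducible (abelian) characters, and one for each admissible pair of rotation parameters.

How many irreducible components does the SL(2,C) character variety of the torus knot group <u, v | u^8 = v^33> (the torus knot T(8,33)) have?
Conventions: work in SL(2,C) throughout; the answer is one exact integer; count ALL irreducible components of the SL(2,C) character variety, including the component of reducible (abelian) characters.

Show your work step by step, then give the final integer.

For T(8,33): irreducibility forces the central element u^8 = v^33 to one of +I, -I.
On an irreducible component, tr(u) is locked at 2*cos(pi*alpha/8) for some alpha in 1..7, and tr(v) at 2*cos(pi*beta/33) for some beta in 1..32.
The two central values (-1)^alpha I and (-1)^beta I must be the same matrix, so alpha and beta share a parity.
count pairs: odd alpha (4 choices) x odd beta (16), plus even alpha (3) x even beta (16): 4*16 + 3*16 = 112.
That is 112 components of irreducible characters, and with the reducible (abelian) component the total is 113.

113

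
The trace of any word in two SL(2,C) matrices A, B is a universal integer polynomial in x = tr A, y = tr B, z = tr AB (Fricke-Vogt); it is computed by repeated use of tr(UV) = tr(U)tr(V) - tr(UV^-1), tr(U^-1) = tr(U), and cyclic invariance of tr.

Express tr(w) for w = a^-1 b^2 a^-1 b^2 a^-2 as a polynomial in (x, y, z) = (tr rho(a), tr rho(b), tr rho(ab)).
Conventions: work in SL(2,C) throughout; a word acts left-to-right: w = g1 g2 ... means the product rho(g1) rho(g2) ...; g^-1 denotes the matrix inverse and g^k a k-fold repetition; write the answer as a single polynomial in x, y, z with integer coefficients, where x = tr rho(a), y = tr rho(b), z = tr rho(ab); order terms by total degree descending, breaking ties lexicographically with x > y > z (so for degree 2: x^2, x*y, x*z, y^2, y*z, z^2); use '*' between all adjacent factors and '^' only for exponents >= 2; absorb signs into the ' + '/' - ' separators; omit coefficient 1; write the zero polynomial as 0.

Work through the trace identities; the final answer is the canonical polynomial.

x^4*y^4 - 2*x^3*y^3*z - 2*x^4*y^2 - 2*x^2*y^4 + x^2*y^2*z^2 + 2*x^3*y*z + 3*x*y^3*z + x^4 + 5*x^2*y^2 - y^2*z^2 - 4*x*y*z - 4*x^2 + 2

tr(b^2) = tr(b) * tr(b) - tr(1)  (reduce the b square) = y^2 - 2
next, tr(b^3) = tr(b) * tr(b^2) - tr(b)  (reduce the b square) = y^3 - 3*y
tr(b^4) = tr(b) * tr(b^3) - tr(b^2)  (reduce the b square) = y^4 - 4*y^2 + 2
and tr(b a b) = tr(b) * tr(a b) - tr(a)  (reduce the b square) = y*z - x
tr(b^2 a b) = tr(b) * tr(b a b) - tr(b a)  (reduce the b square) = y^2*z - x*y - z
tr(b^4 a) = tr(b) * tr(b^2 a b) - tr(b^2 a)  (reduce the b square) = y^3*z - x*y^2 - 2*y*z + x
tr(b^2 a^-1 b^2) = tr(b^4) * tr(a) - tr(b^4 a)  (eliminate a^-1) = x*y^4 - y^3*z - 3*x*y^2 + 2*y*z + x
tr(a b a b) = tr(b a) * tr(b a) - tr(1)  (split on b) = z^2 - 2
and tr(a b a) = tr(a) * tr(b a) - tr(b)  (reduce the a square) = x*z - y
tr(a b^2 a b) = tr(b) * tr(a b a b) - tr(a b a)  (reduce the b square) = y*z^2 - x*z - y
and tr(a^2) = tr(a) * tr(a) - tr(1)  (reduce the a square) = x^2 - 2
and tr(a b^2 a) = tr(b) * tr(a^2 b) - tr(a^2)  (reduce the b square) = x*y*z - x^2 - y^2 + 2
tr(b^2 a b^2 a) = tr(b) * tr(a b^2 a b) - tr(a b^2 a)  (reduce the b square) = y^2*z^2 - 2*x*y*z + x^2 - 2
next, tr(b^2 a^-1 b^2 a) = tr(b^2 a b^2) * tr(a) - tr(b^2 a b^2 a)  (eliminate a^-1) = x*y^3*z - x^2*y^2 - y^2*z^2 + 2
tr(a^-1 b^2 a^-1 b^2) = tr(b^2 a^-1 b^2) * tr(a) - tr(b^2 a^-1 b^2 a)  (eliminate a^-1) = x^2*y^4 - 2*x*y^3*z - 2*x^2*y^2 + y^2*z^2 + 2*x*y*z + x^2 - 2
tr(a^-1 b^2 a^-1 b^2 a^-1) = tr(a^-1 b^2 a^-1 b^2) * tr(a) - tr(a^-1 b^2 a^-1 b^2 a)  (eliminate a^-1) = x^3*y^4 - 2*x^2*y^3*z - 2*x^3*y^2 - x*y^4 + x*y^2*z^2 + 2*x^2*y*z + y^3*z + x^3 + 3*x*y^2 - 2*y*z - 3*x
tr(a^-1 b^2 a^-1 b^2 a^-2) = tr(a^-1 b^2 a^-1 b^2 a^-1) * tr(a) - tr(a^-1 b^2 a^-1 b^2)  (eliminate a^-1) = x^4*y^4 - 2*x^3*y^3*z - 2*x^4*y^2 - 2*x^2*y^4 + x^2*y^2*z^2 + 2*x^3*y*z + 3*x*y^3*z + x^4 + 5*x^2*y^2 - y^2*z^2 - 4*x*y*z - 4*x^2 + 2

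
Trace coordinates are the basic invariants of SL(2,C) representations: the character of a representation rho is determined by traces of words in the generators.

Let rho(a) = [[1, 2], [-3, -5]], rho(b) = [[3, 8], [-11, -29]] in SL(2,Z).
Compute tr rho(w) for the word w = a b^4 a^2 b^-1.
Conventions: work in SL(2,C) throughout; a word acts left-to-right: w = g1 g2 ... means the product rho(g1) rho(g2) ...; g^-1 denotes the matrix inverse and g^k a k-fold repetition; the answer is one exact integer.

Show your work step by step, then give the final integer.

-32965266

rho(a) = [[1, 2], [-3, -5]]
... * rho(b) = [[3, 8], [-11, -29]]  ->  [[-19, -50], [46, 121]]
... * rho(b) = [[3, 8], [-11, -29]]  ->  [[493, 1298], [-1193, -3141]]
... * rho(b) = [[3, 8], [-11, -29]]  ->  [[-12799, -33698], [30972, 81545]]
... * rho(b) = [[3, 8], [-11, -29]]  ->  [[332281, 874850], [-804079, -2117029]]
... * rho(a) = [[1, 2], [-3, -5]]  ->  [[-2292269, -3709688], [5547008, 8976987]]
... * rho(a) = [[1, 2], [-3, -5]]  ->  [[8836795, 13963902], [-21383953, -33790919]]
... * rho(b^-1) = [[-29, -8], [11, 3]]  ->  [[-102664133, -28802654], [248434528, 69698867]]
tr = -102664133 + 69698867 = -32965266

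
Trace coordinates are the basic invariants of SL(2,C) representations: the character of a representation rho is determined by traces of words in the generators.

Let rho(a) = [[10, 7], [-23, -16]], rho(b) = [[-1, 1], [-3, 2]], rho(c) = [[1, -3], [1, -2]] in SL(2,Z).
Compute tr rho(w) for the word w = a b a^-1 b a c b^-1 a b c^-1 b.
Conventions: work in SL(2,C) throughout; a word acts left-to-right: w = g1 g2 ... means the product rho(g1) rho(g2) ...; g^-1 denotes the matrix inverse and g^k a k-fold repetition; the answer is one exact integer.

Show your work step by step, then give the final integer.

440556183

rho(a) = [[10, 7], [-23, -16]]
... * rho(b) = [[-1, 1], [-3, 2]]  ->  [[-31, 24], [71, -55]]
... * rho(a^-1) = [[-16, -7], [23, 10]]  ->  [[1048, 457], [-2401, -1047]]
... * rho(b) = [[-1, 1], [-3, 2]]  ->  [[-2419, 1962], [5542, -4495]]
... * rho(a) = [[10, 7], [-23, -16]]  ->  [[-69316, -48325], [158805, 110714]]
... * rho(c) = [[1, -3], [1, -2]]  ->  [[-117641, 304598], [269519, -697843]]
... * rho(b^-1) = [[2, -1], [3, -1]]  ->  [[678512, -186957], [-1554491, 428324]]
... * rho(a) = [[10, 7], [-23, -16]]  ->  [[11085131, 7740896], [-25396362, -17734621]]
... * rho(b) = [[-1, 1], [-3, 2]]  ->  [[-34307819, 26566923], [78600225, -60865604]]
... * rho(c^-1) = [[-2, 3], [-1, 1]]  ->  [[42048715, -76356534], [-96334846, 174935071]]
... * rho(b) = [[-1, 1], [-3, 2]]  ->  [[187020887, -110664353], [-428470367, 253535296]]
tr = 187020887 + 253535296 = 440556183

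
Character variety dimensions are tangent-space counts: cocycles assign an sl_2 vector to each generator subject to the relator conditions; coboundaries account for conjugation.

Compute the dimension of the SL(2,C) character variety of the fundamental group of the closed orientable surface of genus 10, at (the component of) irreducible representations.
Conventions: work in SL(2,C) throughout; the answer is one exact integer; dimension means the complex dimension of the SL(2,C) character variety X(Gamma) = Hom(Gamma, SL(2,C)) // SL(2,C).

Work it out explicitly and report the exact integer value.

54

The genus-10 surface group: 2g = 20 generators, one relator prod [a_i, b_i].
Before the relator condition, cocycle space has dim 3*20 = 60.
H^2 = coker(d_2) is dual to H^0 = 0 at irreducible rho (Poincare duality), so d_2 is onto: dim Z^1 = 57.
Coboundaries contribute dim B^1 = 3 (injective at irreducible rho).
dim X = dim H^1 = 57 - 3 = 54.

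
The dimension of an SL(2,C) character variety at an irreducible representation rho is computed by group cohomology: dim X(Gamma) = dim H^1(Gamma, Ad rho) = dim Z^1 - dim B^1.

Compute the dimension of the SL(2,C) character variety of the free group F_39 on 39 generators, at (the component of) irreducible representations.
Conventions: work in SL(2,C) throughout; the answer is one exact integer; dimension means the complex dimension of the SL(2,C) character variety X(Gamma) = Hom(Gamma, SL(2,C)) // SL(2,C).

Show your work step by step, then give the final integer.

The free group F_39: 39 generators, no relators.
A cocycle picks one sl_2 vector per generator freely, giving dim Z^1 = 3*39 = 117.
At an irreducible rho the centralizer of the image in sl_2 is 0, so the coboundary map sl_2 -> Z^1 is injective: dim B^1 = 3.
dim H^1 = 117 - 3 = 114, which is dim X.

114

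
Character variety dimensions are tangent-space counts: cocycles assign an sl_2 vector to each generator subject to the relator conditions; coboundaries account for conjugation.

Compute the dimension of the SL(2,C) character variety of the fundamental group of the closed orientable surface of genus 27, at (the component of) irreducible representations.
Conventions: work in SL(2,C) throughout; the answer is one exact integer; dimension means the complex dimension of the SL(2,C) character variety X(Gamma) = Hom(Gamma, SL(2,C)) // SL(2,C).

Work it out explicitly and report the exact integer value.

pi_1 of the closed genus-27 surface has 54 generators bound by the single product-of-commutators relator.
Unconstrained cocycle data is one sl_2 vector per generator (162 dimensions), cut by the relator condition d_2(z) = 0.
At an irreducible rho, H^2 = coker(d_2) vanishes (Poincare duality: H^2 is dual to H^0 = invariants = 0), so d_2 is surjective onto sl_2 and dim Z^1 = 162 - 3 = 159.
dim B^1 = 3 (coboundaries, injective at irreducible rho).
dim H^1 = 159 - 3 = 156 = dim X.

156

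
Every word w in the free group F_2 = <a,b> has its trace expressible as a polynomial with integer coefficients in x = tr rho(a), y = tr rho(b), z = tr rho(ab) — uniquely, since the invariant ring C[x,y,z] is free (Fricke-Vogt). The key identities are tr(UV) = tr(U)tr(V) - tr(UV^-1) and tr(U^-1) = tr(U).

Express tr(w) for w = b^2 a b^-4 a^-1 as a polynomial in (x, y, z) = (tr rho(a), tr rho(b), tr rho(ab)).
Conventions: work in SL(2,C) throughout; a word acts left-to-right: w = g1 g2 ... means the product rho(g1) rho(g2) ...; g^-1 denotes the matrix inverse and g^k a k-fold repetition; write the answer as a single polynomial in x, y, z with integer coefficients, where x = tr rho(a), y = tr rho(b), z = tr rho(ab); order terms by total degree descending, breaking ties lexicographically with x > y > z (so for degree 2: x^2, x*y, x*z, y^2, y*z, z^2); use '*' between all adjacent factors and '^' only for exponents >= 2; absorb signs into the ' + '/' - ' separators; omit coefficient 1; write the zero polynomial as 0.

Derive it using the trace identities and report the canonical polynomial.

-x*y^5*z + x^2*y^4 + y^6 + y^4*z^2 + 2*x*y^3*z - 2*x^2*y^2 - 6*y^4 - 2*y^2*z^2 + 9*y^2 - 2

tr(a b^-1) = tr(a) * tr(b) - tr(a b) = x*y - z
tr(b^2 a) = tr(b) * tr(a b) - tr(a) = y*z - x
reduce: tr(b^2) = tr(b) * tr(b) - tr(1) = y^2 - 2
so tr(a b^2 a) = tr(a) * tr(b^2 a) - tr(b^2) = x*y*z - x^2 - y^2 + 2
tr(a b a b) = tr(b a) * tr(b a) - tr(1) = z^2 - 2
reduce: tr(a b a) = tr(a) * tr(b a) - tr(b) = x*z - y
reduce: tr(a b^2 a b) = tr(b) * tr(a b a b) - tr(a b a) = y*z^2 - x*z - y
tr(a b^2 a b^-1) = tr(a b^2 a) * tr(b) - tr(a b^2 a b) = x*y^2*z - x^2*y - y^3 - y*z^2 + x*z + 3*y
reduce: tr(b^-1 a b^2 a b^-1) = tr(a b^2 a b^-1) * tr(b) - tr(a b^2 a) = x*y^3*z - x^2*y^2 - y^4 - y^2*z^2 + x^2 + 4*y^2 - 2
so tr(b^2 a b^-3 a) = tr(b^-1 a b^2 a b^-1) * tr(b) - tr(b^-1 a b^2 a) = x*y^4*z - x^2*y^3 - y^5 - y^3*z^2 - x*y^2*z + 2*x^2*y + 5*y^3 + y*z^2 - x*z - 5*y
tr(b^-3 a^-1 b^2 a) = tr(b^2 a b^-3) * tr(a) - tr(b^2 a b^-3 a) = -x*y^4*z + x^2*y^3 + y^5 + y^3*z^2 + x*y^2*z - x^2*y - 5*y^3 - y*z^2 + 5*y
tr(b^-1 a^-1 b^2 a) = tr(b^2 a b^-1) * tr(a) - tr(b^2 a b^-1 a) = -x*y^2*z + x^2*y + y^3 + y*z^2 - 3*y
tr(b^-2 a^-1 b^2 a) = tr(b^-1 a^-1 b^2 a) * tr(b) - tr(b^-1 a^-1 b^2 a b) = -x*y^3*z + x^2*y^2 + y^4 + y^2*z^2 - 4*y^2 + 2
so tr(b^2 a b^-4 a^-1) = tr(b^-3 a^-1 b^2 a) * tr(b) - tr(b^-3 a^-1 b^2 a b) = -x*y^5*z + x^2*y^4 + y^6 + y^4*z^2 + 2*x*y^3*z - 2*x^2*y^2 - 6*y^4 - 2*y^2*z^2 + 9*y^2 - 2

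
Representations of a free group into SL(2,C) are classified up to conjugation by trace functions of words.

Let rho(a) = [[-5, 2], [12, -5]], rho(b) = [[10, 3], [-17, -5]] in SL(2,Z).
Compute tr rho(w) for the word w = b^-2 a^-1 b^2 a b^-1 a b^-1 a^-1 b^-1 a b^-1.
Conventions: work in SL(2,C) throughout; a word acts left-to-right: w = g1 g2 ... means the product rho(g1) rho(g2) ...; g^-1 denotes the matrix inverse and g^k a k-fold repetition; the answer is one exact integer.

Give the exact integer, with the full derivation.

rho(b^-1) = [[-5, -3], [17, 10]]
... * rho(b^-1) = [[-5, -3], [17, 10]]  ->  [[-26, -15], [85, 49]]
... * rho(a^-1) = [[-5, -2], [-12, -5]]  ->  [[310, 127], [-1013, -415]]
... * rho(b) = [[10, 3], [-17, -5]]  ->  [[941, 295], [-3075, -964]]
... * rho(b) = [[10, 3], [-17, -5]]  ->  [[4395, 1348], [-14362, -4405]]
... * rho(a) = [[-5, 2], [12, -5]]  ->  [[-5799, 2050], [18950, -6699]]
... * rho(b^-1) = [[-5, -3], [17, 10]]  ->  [[63845, 37897], [-208633, -123840]]
... * rho(a) = [[-5, 2], [12, -5]]  ->  [[135539, -61795], [-442915, 201934]]
... * rho(b^-1) = [[-5, -3], [17, 10]]  ->  [[-1728210, -1024567], [5647453, 3348085]]
... * rho(a^-1) = [[-5, -2], [-12, -5]]  ->  [[20935854, 8579255], [-68414285, -28035331]]
... * rho(b^-1) = [[-5, -3], [17, 10]]  ->  [[41168065, 22984988], [-134529202, -75110455]]
... * rho(a) = [[-5, 2], [12, -5]]  ->  [[69979531, -32588810], [-228679450, 106493871]]
... * rho(b^-1) = [[-5, -3], [17, 10]]  ->  [[-903907425, -535826693], [2953793057, 1750977060]]
tr = -903907425 + 1750977060 = 847069635

847069635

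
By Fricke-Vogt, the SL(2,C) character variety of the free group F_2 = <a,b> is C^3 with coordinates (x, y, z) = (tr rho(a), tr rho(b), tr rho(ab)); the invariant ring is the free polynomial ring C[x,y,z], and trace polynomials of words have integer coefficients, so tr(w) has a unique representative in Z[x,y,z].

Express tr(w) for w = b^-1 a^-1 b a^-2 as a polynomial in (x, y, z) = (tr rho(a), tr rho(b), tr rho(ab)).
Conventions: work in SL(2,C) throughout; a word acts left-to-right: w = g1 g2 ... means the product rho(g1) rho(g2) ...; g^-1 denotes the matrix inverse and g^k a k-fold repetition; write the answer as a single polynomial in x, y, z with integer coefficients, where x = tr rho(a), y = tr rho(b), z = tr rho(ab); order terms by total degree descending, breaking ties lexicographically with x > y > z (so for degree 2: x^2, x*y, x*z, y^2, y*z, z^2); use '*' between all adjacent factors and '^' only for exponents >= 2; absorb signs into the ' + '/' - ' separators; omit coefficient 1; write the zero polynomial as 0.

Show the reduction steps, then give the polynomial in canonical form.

and trace(a^-1 b) = trace(b) trace(a) - trace(b a)  (eliminate a^-1) = x*y - z
trace(a^-1 b a^-1) = trace(a^-1 b) trace(a) - trace(a^-1 b a)  (eliminate a^-1) = x^2*y - x*z - y
trace(b^2) = trace(b) trace(b) - trace(1)  (reduce the b square) = y^2 - 2
trace(b^2 a) = trace(b) trace(a b) - trace(a)  (reduce the b square) = y*z - x
next, trace(b a^-1 b) = trace(b^2) trace(a) - trace(b^2 a)  (eliminate a^-1) = x*y^2 - y*z - x
next, trace(b a b a) = trace(a b) trace(a b) - trace(1)  (split on a) = z^2 - 2
trace(b a^-1 b a) = trace(b a b) trace(a) - trace(b a b a)  (eliminate a^-1) = x*y*z - x^2 - z^2 + 2
next, trace(a^-1 b a^-1 b) = trace(b a^-1 b) trace(a) - trace(b a^-1 b a)  (eliminate a^-1) = x^2*y^2 - 2*x*y*z + z^2 - 2
trace(a^-1 b^-1 a^-1 b) = trace(a^-1 b a^-1) trace(b) - trace(a^-1 b a^-1 b)  (eliminate b^-1) = x*y*z - y^2 - z^2 + 2
next, trace(b^-1 a^-1 b a^-2) = trace(a^-1 b^-1 a^-1 b) trace(a) - trace(a^-1 b^-1 a^-1 b a)  (eliminate a^-1) = x^2*y*z - x*y^2 - x*z^2 + x

x^2*y*z - x*y^2 - x*z^2 + x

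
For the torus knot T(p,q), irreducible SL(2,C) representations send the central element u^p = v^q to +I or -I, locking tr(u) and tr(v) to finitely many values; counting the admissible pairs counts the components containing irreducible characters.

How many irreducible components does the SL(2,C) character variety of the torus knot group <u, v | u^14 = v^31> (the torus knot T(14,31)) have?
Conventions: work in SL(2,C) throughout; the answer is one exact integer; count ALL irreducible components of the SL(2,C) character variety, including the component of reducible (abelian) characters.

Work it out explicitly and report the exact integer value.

Gamma = < u, v | u^14 = v^31 > (torus knot T(14,31)); the central element u^14 = v^31 acts as +I or -I in any irreducible SL(2,C) representation.
This locks tr(u) to 2*cos(pi*alpha/14), alpha in 1..13, and tr(v) to 2*cos(pi*beta/31), beta in 1..30, on each component of irreducible characters.
u^14 = (-1)^alpha I and v^31 = (-1)^beta I must agree, so alpha and beta have equal parity.
count pairs: odd alpha (7 choices) x odd beta (15), plus even alpha (6) x even beta (15): 7*15 + 6*15 = 195.
Total: 195 irreducible-character components + 1 reducible (abelian) component = 196.

196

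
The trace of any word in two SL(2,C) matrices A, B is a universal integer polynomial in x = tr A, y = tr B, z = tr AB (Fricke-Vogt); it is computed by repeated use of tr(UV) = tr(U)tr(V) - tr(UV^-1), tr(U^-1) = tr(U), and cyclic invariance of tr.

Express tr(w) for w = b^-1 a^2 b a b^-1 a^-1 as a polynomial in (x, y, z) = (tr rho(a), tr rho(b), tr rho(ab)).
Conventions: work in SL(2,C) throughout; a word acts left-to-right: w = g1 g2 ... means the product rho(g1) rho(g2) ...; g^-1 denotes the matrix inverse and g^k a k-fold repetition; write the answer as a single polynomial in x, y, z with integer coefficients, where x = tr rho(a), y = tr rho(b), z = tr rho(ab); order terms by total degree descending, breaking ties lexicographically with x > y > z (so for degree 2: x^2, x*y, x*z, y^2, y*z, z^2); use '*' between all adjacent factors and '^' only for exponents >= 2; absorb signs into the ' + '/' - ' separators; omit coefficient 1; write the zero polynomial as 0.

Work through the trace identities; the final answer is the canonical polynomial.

x^2*y*z^2 - x^3*z - x*y^2*z - x*z^3 + x^2*y + 3*x*z - y

use: trace(a^2) = trace(a) * trace(a) - trace(1) = x^2 - 2
apply: trace(a b a b) = trace(a b) * trace(a b) - trace(1)   [split at repeated a] = z^2 - 2
use: trace(a b a) = trace(a) * trace(b a) - trace(b) = x*z - y
use: trace(b a b^2 a) = trace(b) * trace(a b a b) - trace(a b a) = y*z^2 - x*z - y
trace(a b^2) = trace(b) * trace(a b) - trace(a) = y*z - x
trace(b a b^2) = trace(b) * trace(a b^2) - trace(a b) = y^2*z - x*y - z
apply: trace(b a^2 b a b) = trace(a) * trace(b a b^2 a) - trace(b a b^2) = x*y*z^2 - x^2*z - y^2*z + z
apply: trace(b a b a b a) = trace(b a) * trace(b a b a) - trace(b^-1 a^-1)   [split at repeated b] = z^3 - 3*z
trace(b a^2 b a b a) = trace(a) * trace(b a b a b a) - trace(b a b a b) = x*z^3 - y*z^2 - 2*x*z + y
apply: trace(a^2 b a b a^-1 b) = trace(b a^2 b a b) * trace(a) - trace(b a^2 b a b a) = x^2*y*z^2 - x^3*z - x*y^2*z - x*z^3 + y*z^2 + 3*x*z - y
use: trace(a^-1 b^-1 a^2 b a b) = trace(a^2 b a b a^-1) * trace(b) - trace(a^2 b a b a^-1 b) = -x^2*y*z^2 + x^3*z + x*y^2*z + x*z^3 - 3*x*z - y
apply: trace(b^-1 a^2 b a b^-1 a^-1) = trace(a^-1 b^-1 a^2 b a) * trace(b) - trace(a^-1 b^-1 a^2 b a b) = x^2*y*z^2 - x^3*z - x*y^2*z - x*z^3 + x^2*y + 3*x*z - y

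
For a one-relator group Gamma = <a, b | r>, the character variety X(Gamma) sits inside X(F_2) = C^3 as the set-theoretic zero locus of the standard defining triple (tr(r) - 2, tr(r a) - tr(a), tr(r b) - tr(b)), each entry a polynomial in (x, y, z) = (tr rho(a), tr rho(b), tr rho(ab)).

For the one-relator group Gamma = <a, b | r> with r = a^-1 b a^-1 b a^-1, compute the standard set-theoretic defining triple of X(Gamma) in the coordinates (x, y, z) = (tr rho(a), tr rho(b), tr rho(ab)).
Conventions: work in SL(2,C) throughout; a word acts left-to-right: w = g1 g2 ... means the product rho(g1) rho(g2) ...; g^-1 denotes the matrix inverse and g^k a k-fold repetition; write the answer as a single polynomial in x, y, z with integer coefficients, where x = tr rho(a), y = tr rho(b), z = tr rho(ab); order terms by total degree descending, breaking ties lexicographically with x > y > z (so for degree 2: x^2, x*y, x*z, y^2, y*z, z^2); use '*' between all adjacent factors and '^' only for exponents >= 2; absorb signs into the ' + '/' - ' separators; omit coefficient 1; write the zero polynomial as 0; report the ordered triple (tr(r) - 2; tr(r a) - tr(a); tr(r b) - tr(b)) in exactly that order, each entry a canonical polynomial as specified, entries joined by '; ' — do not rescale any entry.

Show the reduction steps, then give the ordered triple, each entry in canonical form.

x^3*y^2 - 2*x^2*y*z - x*y^2 + x*z^2 + y*z - x - 2; x^2*y^2 - 2*x*y*z + z^2 - x - 2; x^3*y^3 - 3*x^2*y^2*z + 3*x*y*z^2 - z^3 - 3*x*y - y + 3*z

tr(b^2) = tr(b) tr(b) - tr(1)  (reduce the b square) = y^2 - 2
apply: tr(b^2 a) = tr(b) tr(a b) - tr(a)  (reduce the b square) = y*z - x
tr(b a^-1 b) = tr(b^2) tr(a) - tr(b^2 a)  (eliminate a^-1) = x*y^2 - y*z - x
apply: tr(b a b a) = tr(a b) tr(a b) - tr(1)  (split on a) = z^2 - 2
use: tr(b a^-1 b a) = tr(b a b) tr(a) - tr(b a b a)  (eliminate a^-1) = x*y*z - x^2 - z^2 + 2
apply: tr(b a^-1 b a^-1) = tr(b a^-1 b) tr(a) - tr(b a^-1 b a)  (eliminate a^-1) = x^2*y^2 - 2*x*y*z + z^2 - 2
tr(a^-1 b a^-1 b a^-1) = tr(b a^-1 b a^-1) tr(a) - tr(b a^-1 b)  (eliminate a^-1) = x^3*y^2 - 2*x^2*y*z - x*y^2 + x*z^2 + y*z - x
apply: tr(b^3) = tr(b) tr(b^2) - tr(b)   [square of b] = y^3 - 3*y
use: tr(b^3 a) = tr(b) tr(b a b) - tr(b a)   [square of b] = y^2*z - x*y - z
tr(b^2 a^-1 b) = tr(b^3) tr(a) - tr(b^3 a)   [inverse elimination on a] = x*y^3 - y^2*z - 2*x*y + z
use: tr(a b a) = tr(a) tr(b a) - tr(b)   [square of a] = x*z - y
use: tr(b a b^2 a) = tr(b) tr(a b a b) - tr(a b a)   [square of b] = y*z^2 - x*z - y
apply: tr(b^2 a^-1 b a) = tr(b a b^2) tr(a) - tr(b a b^2 a)   [inverse elimination on a] = x*y^2*z - x^2*y - y*z^2 + y
apply: tr(b a^-1 b a^-1 b) = tr(b^2 a^-1 b) tr(a) - tr(b^2 a^-1 b a)   [inverse elimination on a] = x^2*y^3 - 2*x*y^2*z - x^2*y + y*z^2 + x*z - y
tr(b a b a b a) = tr(b a b a) tr(b a) - tr(a b)   [split at a repeated b] = z^3 - 3*z
use: tr(b a^-1 b a b a) = tr(b a b a b) tr(a) - tr(b a b a b a)   [inverse elimination on a] = x*y*z^2 - x^2*z - z^3 - x*y + 3*z
apply: tr(b a^-1 b a^-1 b a) = tr(b a^-1 b a b) tr(a) - tr(b a^-1 b a b a)   [inverse elimination on a] = x^2*y^2*z - x^3*y - 2*x*y*z^2 + x^2*z + z^3 + 2*x*y - 3*z
apply: tr(a^-1 b a^-1 b a^-1 b) = tr(b a^-1 b a^-1 b) tr(a) - tr(b a^-1 b a^-1 b a)   [inverse elimination on a] = x^3*y^3 - 3*x^2*y^2*z + 3*x*y*z^2 - z^3 - 3*x*y + 3*z
assemble the triple (tr(r) - 2; tr(r a) - x; tr(r b) - y)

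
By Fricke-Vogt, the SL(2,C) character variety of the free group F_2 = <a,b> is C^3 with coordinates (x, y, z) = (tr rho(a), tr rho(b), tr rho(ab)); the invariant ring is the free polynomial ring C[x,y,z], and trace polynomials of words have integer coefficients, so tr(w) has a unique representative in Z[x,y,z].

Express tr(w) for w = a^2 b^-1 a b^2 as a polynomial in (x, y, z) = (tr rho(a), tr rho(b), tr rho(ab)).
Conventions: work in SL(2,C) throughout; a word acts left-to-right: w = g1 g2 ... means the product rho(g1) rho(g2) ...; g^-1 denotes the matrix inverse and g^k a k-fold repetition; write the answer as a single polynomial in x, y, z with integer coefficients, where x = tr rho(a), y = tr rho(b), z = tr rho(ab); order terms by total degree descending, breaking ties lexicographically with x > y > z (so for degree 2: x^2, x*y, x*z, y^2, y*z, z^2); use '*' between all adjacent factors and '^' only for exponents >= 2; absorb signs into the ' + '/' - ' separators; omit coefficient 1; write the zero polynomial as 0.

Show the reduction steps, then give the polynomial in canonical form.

trace(a b a) = trace(a) trace(b a) - trace(b)  (reduce the a square) = x*z - y
trace(a^3 b) = trace(a) trace(a b a) - trace(a b)  (reduce the a square) = x^2*z - x*y - z
trace(a^2) = trace(a) trace(a) - trace(1)  (reduce the a square) = x^2 - 2
trace(a^3) = trace(a) trace(a^2) - trace(a)  (reduce the a square) = x^3 - 3*x
trace(a b^2 a^2) = trace(b) trace(a^3 b) - trace(a^3)  (reduce the b square) = x^2*y*z - x^3 - x*y^2 - y*z + 3*x
trace(b a b a) = trace(b a) trace(b a) - trace(1)  (split on b) = z^2 - 2
trace(b a b) = trace(b) trace(a b) - trace(a)  (reduce the b square) = y*z - x
trace(a^2 b a b) = trace(a) trace(b a b a) - trace(b a b)  (reduce the a square) = x*z^2 - y*z - x
trace(a b^2 a^2 b) = trace(b) trace(a^2 b a b) - trace(a^2 b a)  (reduce the b square) = x*y*z^2 - x^2*z - y^2*z + z
trace(a^2 b^-1 a b^2) = trace(a b^2 a^2) trace(b) - trace(a b^2 a^2 b)  (eliminate b^-1) = x^2*y^2*z - x^3*y - x*y^3 - x*y*z^2 + x^2*z + 3*x*y - z

x^2*y^2*z - x^3*y - x*y^3 - x*y*z^2 + x^2*z + 3*x*y - z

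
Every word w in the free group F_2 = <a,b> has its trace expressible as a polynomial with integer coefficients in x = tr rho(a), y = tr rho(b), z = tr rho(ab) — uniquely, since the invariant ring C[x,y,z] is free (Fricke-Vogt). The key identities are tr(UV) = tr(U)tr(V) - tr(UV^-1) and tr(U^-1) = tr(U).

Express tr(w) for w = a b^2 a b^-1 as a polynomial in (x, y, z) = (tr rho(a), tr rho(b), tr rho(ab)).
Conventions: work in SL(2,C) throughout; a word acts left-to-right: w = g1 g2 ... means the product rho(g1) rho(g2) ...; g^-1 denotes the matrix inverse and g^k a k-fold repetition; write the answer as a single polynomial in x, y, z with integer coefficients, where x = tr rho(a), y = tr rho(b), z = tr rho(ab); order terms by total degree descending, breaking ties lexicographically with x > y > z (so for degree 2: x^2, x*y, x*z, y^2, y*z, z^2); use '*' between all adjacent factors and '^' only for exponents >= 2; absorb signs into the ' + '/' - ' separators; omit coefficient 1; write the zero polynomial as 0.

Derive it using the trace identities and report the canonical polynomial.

trace(a^2 b) = trace(a) * trace(b a) - trace(b)  (reduce the a square) = x*z - y
trace(a^2) = trace(a) * trace(a) - trace(1)  (reduce the a square) = x^2 - 2
trace(a b^2 a) = trace(b) * trace(a^2 b) - trace(a^2)  (reduce the b square) = x*y*z - x^2 - y^2 + 2
trace(a b a b) = trace(a b) * trace(a b) - trace(1)  (split on a) = z^2 - 2
trace(a b^2 a b) = trace(b) * trace(a b a b) - trace(a b a)  (reduce the b square) = y*z^2 - x*z - y
trace(a b^2 a b^-1) = trace(a b^2 a) * trace(b) - trace(a b^2 a b)  (eliminate b^-1) = x*y^2*z - x^2*y - y^3 - y*z^2 + x*z + 3*y

x*y^2*z - x^2*y - y^3 - y*z^2 + x*z + 3*y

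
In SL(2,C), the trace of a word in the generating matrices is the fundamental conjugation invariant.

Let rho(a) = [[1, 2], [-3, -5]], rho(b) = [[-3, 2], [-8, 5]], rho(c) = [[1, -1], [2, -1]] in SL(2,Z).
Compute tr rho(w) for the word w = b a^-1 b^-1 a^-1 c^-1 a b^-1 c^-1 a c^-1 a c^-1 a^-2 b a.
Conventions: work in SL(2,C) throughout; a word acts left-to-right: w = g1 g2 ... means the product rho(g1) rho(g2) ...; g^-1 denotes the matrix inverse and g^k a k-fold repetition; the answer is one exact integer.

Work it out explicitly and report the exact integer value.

rho(b) = [[-3, 2], [-8, 5]]
... * rho(a^-1) = [[-5, -2], [3, 1]]  ->  [[21, 8], [55, 21]]
... * rho(b^-1) = [[5, -2], [8, -3]]  ->  [[169, -66], [443, -173]]
... * rho(a^-1) = [[-5, -2], [3, 1]]  ->  [[-1043, -404], [-2734, -1059]]
... * rho(c^-1) = [[-1, 1], [-2, 1]]  ->  [[1851, -1447], [4852, -3793]]
... * rho(a) = [[1, 2], [-3, -5]]  ->  [[6192, 10937], [16231, 28669]]
... * rho(b^-1) = [[5, -2], [8, -3]]  ->  [[118456, -45195], [310507, -118469]]
... * rho(c^-1) = [[-1, 1], [-2, 1]]  ->  [[-28066, 73261], [-73569, 192038]]
... * rho(a) = [[1, 2], [-3, -5]]  ->  [[-247849, -422437], [-649683, -1107328]]
... * rho(c^-1) = [[-1, 1], [-2, 1]]  ->  [[1092723, -670286], [2864339, -1757011]]
... * rho(a) = [[1, 2], [-3, -5]]  ->  [[3103581, 5536876], [8135372, 14513733]]
... * rho(c^-1) = [[-1, 1], [-2, 1]]  ->  [[-14177333, 8640457], [-37162838, 22649105]]
... * rho(a^-1) = [[-5, -2], [3, 1]]  ->  [[96808036, 36995123], [253761505, 96974781]]
... * rho(a^-1) = [[-5, -2], [3, 1]]  ->  [[-373054811, -156620949], [-977883182, -410548229]]
... * rho(b) = [[-3, 2], [-8, 5]]  ->  [[2372132025, -1529214367], [6218035378, -4008507509]]
... * rho(a) = [[1, 2], [-3, -5]]  ->  [[6959775126, 12390335885], [18243557905, 32478608301]]
tr = 6959775126 + 32478608301 = 39438383427

39438383427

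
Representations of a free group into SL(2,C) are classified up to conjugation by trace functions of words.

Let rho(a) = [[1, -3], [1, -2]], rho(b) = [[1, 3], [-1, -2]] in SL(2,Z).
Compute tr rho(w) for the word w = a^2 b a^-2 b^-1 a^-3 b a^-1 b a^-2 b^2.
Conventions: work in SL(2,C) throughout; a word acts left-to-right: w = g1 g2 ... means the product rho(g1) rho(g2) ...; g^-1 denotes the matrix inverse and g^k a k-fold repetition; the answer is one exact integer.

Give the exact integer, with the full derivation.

-109

rho(a) = [[1, -3], [1, -2]]
... * rho(a) = [[1, -3], [1, -2]]  ->  [[-2, 3], [-1, 1]]
... * rho(b) = [[1, 3], [-1, -2]]  ->  [[-5, -12], [-2, -5]]
... * rho(a^-1) = [[-2, 3], [-1, 1]]  ->  [[22, -27], [9, -11]]
... * rho(a^-1) = [[-2, 3], [-1, 1]]  ->  [[-17, 39], [-7, 16]]
... * rho(b^-1) = [[-2, -3], [1, 1]]  ->  [[73, 90], [30, 37]]
... * rho(a^-1) = [[-2, 3], [-1, 1]]  ->  [[-236, 309], [-97, 127]]
... * rho(a^-1) = [[-2, 3], [-1, 1]]  ->  [[163, -399], [67, -164]]
... * rho(a^-1) = [[-2, 3], [-1, 1]]  ->  [[73, 90], [30, 37]]
... * rho(b) = [[1, 3], [-1, -2]]  ->  [[-17, 39], [-7, 16]]
... * rho(a^-1) = [[-2, 3], [-1, 1]]  ->  [[-5, -12], [-2, -5]]
... * rho(b) = [[1, 3], [-1, -2]]  ->  [[7, 9], [3, 4]]
... * rho(a^-1) = [[-2, 3], [-1, 1]]  ->  [[-23, 30], [-10, 13]]
... * rho(a^-1) = [[-2, 3], [-1, 1]]  ->  [[16, -39], [7, -17]]
... * rho(b) = [[1, 3], [-1, -2]]  ->  [[55, 126], [24, 55]]
... * rho(b) = [[1, 3], [-1, -2]]  ->  [[-71, -87], [-31, -38]]
tr = -71 + -38 = -109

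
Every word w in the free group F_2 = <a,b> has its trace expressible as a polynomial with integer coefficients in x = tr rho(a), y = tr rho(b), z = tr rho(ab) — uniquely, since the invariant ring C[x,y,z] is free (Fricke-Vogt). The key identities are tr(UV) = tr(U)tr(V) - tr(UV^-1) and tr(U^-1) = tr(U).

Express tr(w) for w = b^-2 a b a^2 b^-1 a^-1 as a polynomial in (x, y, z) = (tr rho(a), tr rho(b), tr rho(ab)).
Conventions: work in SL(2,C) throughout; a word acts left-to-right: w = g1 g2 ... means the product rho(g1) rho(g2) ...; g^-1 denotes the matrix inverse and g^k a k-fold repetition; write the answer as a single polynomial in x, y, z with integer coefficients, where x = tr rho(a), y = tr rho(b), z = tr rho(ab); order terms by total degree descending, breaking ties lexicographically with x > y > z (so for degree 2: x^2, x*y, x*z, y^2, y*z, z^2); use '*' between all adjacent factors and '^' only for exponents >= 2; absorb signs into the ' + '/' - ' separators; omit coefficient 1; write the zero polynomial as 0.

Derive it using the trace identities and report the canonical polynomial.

tr(a b a) = tr(a) * tr(b a) - tr(b) = x*z - y
tr(a b a b) = tr(a b) * tr(a b) - tr(1) = z^2 - 2
tr(b^-1 a b a) = tr(a b a) * tr(b) - tr(a b a b) = x*y*z - y^2 - z^2 + 2
tr(a b a^2) = tr(a) * tr(a b a) - tr(a b) = x^2*z - x*y - z
tr(b a b) = tr(b) * tr(a b) - tr(a) = y*z - x
tr(b a^2 b a) = tr(a) * tr(b a b a) - tr(b a b) = x*z^2 - y*z - x
tr(a^2) = tr(a) * tr(a) - tr(1) = x^2 - 2
tr(b a^2 b) = tr(b) * tr(a^2 b) - tr(a^2) = x*y*z - x^2 - y^2 + 2
tr(a b a^2 b a) = tr(a) * tr(b a^2 b a) - tr(b a^2 b) = x^2*z^2 - 2*x*y*z + y^2 - 2
tr(b a b a b a) = tr(a b) * tr(a b a b) - tr(a^-1 b^-1) = z^3 - 3*z
tr(b a b a b) = tr(b) * tr(a b a b) - tr(a b a) = y*z^2 - x*z - y
tr(a b a^2 b a b) = tr(a) * tr(b a b a b a) - tr(b a b a b) = x*z^3 - y*z^2 - 2*x*z + y
tr(b^-1 a b a^2 b a) = tr(a b a^2 b a) * tr(b) - tr(a b a^2 b a b) = x^2*y*z^2 - 2*x*y^2*z - x*z^3 + y^3 + y*z^2 + 2*x*z - 3*y
tr(a^-1 b^-1 a b a^2 b) = tr(b^-1 a b a^2 b) * tr(a) - tr(b^-1 a b a^2 b a) = -x^2*y*z^2 + x^3*z + 2*x*y^2*z + x*z^3 - x^2*y - y^3 - y*z^2 - 3*x*z + 3*y
tr(b^-1 a b a^2 b^-1 a^-1) = tr(a^-1 b^-1 a b a^2) * tr(b) - tr(a^-1 b^-1 a b a^2 b) = x^2*y*z^2 - x^3*z - x*y^2*z - x*z^3 + x^2*y + 3*x*z - y
tr(b^-2 a b a^2 b^-1 a^-1) = tr(b^-1 a b a^2 b^-1 a^-1) * tr(b) - tr(b^-1 a b a^2 b^-1 a^-1 b) = x^2*y^2*z^2 - x^3*y*z - x*y^3*z - x*y*z^3 + x^2*y^2 + 3*x*y*z - x^2 - y^2 + 2

x^2*y^2*z^2 - x^3*y*z - x*y^3*z - x*y*z^3 + x^2*y^2 + 3*x*y*z - x^2 - y^2 + 2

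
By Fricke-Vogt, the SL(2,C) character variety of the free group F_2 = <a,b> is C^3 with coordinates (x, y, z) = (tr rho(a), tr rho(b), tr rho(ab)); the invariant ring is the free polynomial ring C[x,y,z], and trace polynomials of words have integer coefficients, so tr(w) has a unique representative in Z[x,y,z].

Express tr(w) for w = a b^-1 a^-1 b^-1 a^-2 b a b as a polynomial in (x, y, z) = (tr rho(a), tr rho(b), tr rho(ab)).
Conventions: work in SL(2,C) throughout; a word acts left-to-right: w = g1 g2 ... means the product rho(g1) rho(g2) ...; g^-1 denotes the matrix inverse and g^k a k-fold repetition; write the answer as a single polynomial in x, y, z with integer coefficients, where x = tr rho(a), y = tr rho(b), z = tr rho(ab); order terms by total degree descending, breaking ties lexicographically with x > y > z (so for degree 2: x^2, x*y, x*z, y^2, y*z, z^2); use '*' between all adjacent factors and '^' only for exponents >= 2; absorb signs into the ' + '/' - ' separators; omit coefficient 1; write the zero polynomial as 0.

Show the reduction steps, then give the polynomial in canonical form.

tr(a b a) = tr(a) * tr(b a) - tr(b) = x*z - y
tr(a b a b) = tr(a b) * tr(a b) - tr(1)   [split at repeated a] = z^2 - 2
tr(a b a b^-1) = tr(a b a) * tr(b) - tr(a b a b) = x*y*z - y^2 - z^2 + 2
tr(b a b) = tr(b) * tr(a b) - tr(a) = y*z - x
tr(a b a b a) = tr(a) * tr(b a b a) - tr(b a b) = x*z^2 - y*z - x
tr(a b a b a b) = tr(a b) * tr(a b a b) - tr(a^-1 b^-1)   [split at repeated a] = z^3 - 3*z
tr(a b a b a b^-1) = tr(a b a b a) * tr(b) - tr(a b a b a b) = x*y*z^2 - y^2*z - z^3 - x*y + 3*z
tr(b a b a b^-2 a) = tr(a b a b a b^-1) * tr(b) - tr(a b a b a) = x*y^2*z^2 - y^3*z - y*z^3 - x*y^2 - x*z^2 + 4*y*z + x
tr(b^-1 a^-1 b a b a b^-1) = tr(b a b a b^-2) * tr(a) - tr(b a b a b^-2 a) = -x*y^2*z^2 + x^2*y*z + y^3*z + y*z^3 - 4*y*z + x
tr(a^2 b a) = tr(a) * tr(a b a) - tr(a b) = x^2*z - x*y - z
tr(a b a b^-1 a) = tr(a^2 b a) * tr(b) - tr(a^2 b a b) = x^2*y*z - x*y^2 - x*z^2 + x
tr(a^2 b a b a) = tr(a) * tr(b a b a^2) - tr(b a b a) = x^2*z^2 - x*y*z - x^2 - z^2 + 2
tr(b a b a b) = tr(b) * tr(a b a b) - tr(a b a) = y*z^2 - x*z - y
tr(a^2 b a b a b) = tr(a) * tr(b a b a b a) - tr(b a b a b) = x*z^3 - y*z^2 - 2*x*z + y
tr(a b a b a b^-1 a) = tr(a^2 b a b a) * tr(b) - tr(a^2 b a b a b) = x^2*y*z^2 - x*y^2*z - x*z^3 - x^2*y + 2*x*z + y
tr(a b a b a b a b) = tr(a b a b) * tr(a b a b) - tr(1)   [split at repeated a] = z^4 - 4*z^2 + 2
tr(a b a b a b^-1 a b) = tr(a b a b a b a) * tr(b) - tr(a b a b a b a b) = x*y*z^3 - y^2*z^2 - z^4 - 2*x*y*z + y^2 + 4*z^2 - 2
tr(b a b a b^-1 a b^-1 a) = tr(a b a b a b^-1 a) * tr(b) - tr(a b a b a b^-1 a b) = x^2*y^2*z^2 - x*y^3*z - 2*x*y*z^3 - x^2*y^2 + y^2*z^2 + z^4 + 4*x*y*z - 4*z^2 + 2
tr(b^-1 a^-1 b a b a b^-1 a) = tr(b a b a b^-1 a b^-1) * tr(a) - tr(b a b a b^-1 a b^-1 a) = -x^2*y^2*z^2 + x^3*y*z + x*y^3*z + 2*x*y*z^3 - x^2*z^2 - y^2*z^2 - z^4 - 4*x*y*z + x^2 + 4*z^2 - 2
tr(a^-1 b a b a b^-1 a^-1 b^-1) = tr(b^-1 a^-1 b a b a b^-1) * tr(a) - tr(b^-1 a^-1 b a b a b^-1 a) = -x*y*z^3 + x^2*z^2 + y^2*z^2 + z^4 - 4*z^2 + 2
tr(a b^-1 a^-1 b^-1 a^-2 b a b) = tr(a^-1 b a b a b^-1 a^-1 b^-1) * tr(a) - tr(a^-1 b a b a b^-1 a^-1 b^-1 a) = -x^2*y*z^3 + x^3*z^2 + x*y^2*z^2 + x*z^4 - 4*x*z^2 + x

-x^2*y*z^3 + x^3*z^2 + x*y^2*z^2 + x*z^4 - 4*x*z^2 + x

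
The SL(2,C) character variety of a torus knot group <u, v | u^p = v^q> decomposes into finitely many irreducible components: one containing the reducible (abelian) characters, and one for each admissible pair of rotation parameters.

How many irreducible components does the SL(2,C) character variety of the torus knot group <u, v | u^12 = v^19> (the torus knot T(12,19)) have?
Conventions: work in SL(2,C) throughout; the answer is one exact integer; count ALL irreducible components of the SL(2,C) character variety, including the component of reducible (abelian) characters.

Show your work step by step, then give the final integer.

Gamma = < u, v | u^12 = v^19 > (torus knot T(12,19)); the central element u^12 = v^19 acts as +I or -I in any irreducible SL(2,C) representation.
So on each irreducible component the traces are pinned: tr(u) = 2*cos(pi*alpha/12) with 1 <= alpha <= 11, tr(v) = 2*cos(pi*beta/19) with 1 <= beta <= 18.
Consistency of u^12 = (-1)^alpha I with v^19 = (-1)^beta I forces alpha = beta (mod 2).
Enumerate parity-matched pairs: 6*9 odd-odd plus 5*9 even-even gives 99.
Total: 99 irreducible-character components + 1 reducible (abelian) component = 100.

100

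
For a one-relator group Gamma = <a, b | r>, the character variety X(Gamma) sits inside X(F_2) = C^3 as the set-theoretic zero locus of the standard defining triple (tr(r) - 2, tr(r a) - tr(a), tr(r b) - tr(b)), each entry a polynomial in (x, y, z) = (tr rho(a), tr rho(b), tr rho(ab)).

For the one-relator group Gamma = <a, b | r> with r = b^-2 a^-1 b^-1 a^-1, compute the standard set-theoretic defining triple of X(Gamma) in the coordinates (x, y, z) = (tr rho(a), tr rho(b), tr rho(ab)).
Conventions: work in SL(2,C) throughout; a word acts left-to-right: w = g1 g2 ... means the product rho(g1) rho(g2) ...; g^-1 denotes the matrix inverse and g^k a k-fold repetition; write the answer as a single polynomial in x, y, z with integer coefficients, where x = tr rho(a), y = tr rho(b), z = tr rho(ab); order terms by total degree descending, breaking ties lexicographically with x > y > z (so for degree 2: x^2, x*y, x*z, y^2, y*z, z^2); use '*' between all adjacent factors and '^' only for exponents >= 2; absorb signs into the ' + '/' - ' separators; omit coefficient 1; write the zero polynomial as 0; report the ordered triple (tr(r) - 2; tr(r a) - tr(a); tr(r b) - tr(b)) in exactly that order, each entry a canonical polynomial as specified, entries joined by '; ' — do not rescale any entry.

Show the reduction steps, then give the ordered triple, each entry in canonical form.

y*z^2 - x*z - y - 2; y^2*z - x*y - x - z; z^2 - y - 2

trace(b^-1) = trace(b) = y
trace(b^-1 a) = trace(a) trace(b) - trace(a b) = x*y - z
trace(a^-1 b^-1) = trace(b^-1) trace(a) - trace(b^-1 a) = z
trace(b^-1 a^-1 b^-1) = trace(a^-1 b^-1) trace(b) - trace(a^-1) = y*z - x
trace(b^-1 a^-1 b^-2) = trace(b^-1 a^-1 b^-1) trace(b) - trace(b^-1 a^-1) = y^2*z - x*y - z
trace(b^-2) = trace(b^-1) trace(b) - trace(1) = y^2 - 2
trace(a b a) = trace(a) trace(b a) - trace(b) = x*z - y
trace(a b a b) = trace(b a) trace(b a) - trace(1)   [split at repeated b] = z^2 - 2
trace(b^-1 a b a) = trace(a b a) trace(b) - trace(a b a b) = x*y*z - y^2 - z^2 + 2
trace(b^-1 a b a^-1) = trace(b^-1 a b) trace(a) - trace(b^-1 a b a) = -x*y*z + x^2 + y^2 + z^2 - 2
trace(a^-1 b^-2 a b) = trace(b^-1 a b a^-1) trace(b) - trace(b^-1 a b a^-1 b) = -x*y^2*z + x^2*y + y^3 + y*z^2 - 3*y
trace(b^-1 a^-1 b^-2 a) = trace(a^-1 b^-2 a) trace(b) - trace(a^-1 b^-2 a b) = x*y^2*z - x^2*y - y*z^2 + y
trace(b^-2 a^-1 b^-1 a^-1) = trace(b^-1 a^-1 b^-2) trace(a) - trace(b^-1 a^-1 b^-2 a) = y*z^2 - x*z - y
assemble the triple (trace(r) - 2; trace(r a) - x; trace(r b) - y)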